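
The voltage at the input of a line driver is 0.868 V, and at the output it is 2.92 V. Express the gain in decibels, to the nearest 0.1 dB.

10.5 dB

For a voltage ratio, dB = 20·log₁₀(V₂/V₁).
20·log₁₀(2.92/0.868) = 20·log₁₀(3.364) = 10.5 dB.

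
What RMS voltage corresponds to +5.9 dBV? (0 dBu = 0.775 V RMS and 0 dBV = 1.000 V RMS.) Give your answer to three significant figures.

1.97 V

V = 1.000 V × 10^(+5.9/20).
= 1.000 × 1.972 = 1.97 V.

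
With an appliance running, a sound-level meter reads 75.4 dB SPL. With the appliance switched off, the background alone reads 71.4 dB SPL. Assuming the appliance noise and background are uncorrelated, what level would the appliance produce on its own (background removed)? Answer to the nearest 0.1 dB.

Remove the background by subtracting linear intensities:
L_src = 10·log₁₀(10^(75.4/10) − 10^(71.4/10)) = 10·log₁₀(20870000) = 73.2 dB SPL.

73.2 dB SPL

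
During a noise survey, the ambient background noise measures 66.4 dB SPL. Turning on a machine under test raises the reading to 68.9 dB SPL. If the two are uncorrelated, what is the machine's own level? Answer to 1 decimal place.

65.3 dB SPL

Remove the background by subtracting linear intensities:
L_src = 10·log₁₀(10^(68.9/10) − 10^(66.4/10)) = 10·log₁₀(3397000) = 65.3 dB SPL.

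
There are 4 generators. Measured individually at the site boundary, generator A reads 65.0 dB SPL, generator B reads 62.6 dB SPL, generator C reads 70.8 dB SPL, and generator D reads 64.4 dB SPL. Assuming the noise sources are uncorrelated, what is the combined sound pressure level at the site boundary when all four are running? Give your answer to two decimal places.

72.96 dB SPL

Incoherent sources sum as intensities:
L_total = 10·log₁₀(10^(65.0/10) + 10^(62.6/10) + 10^(70.8/10) + 10^(64.4/10)) = 10·log₁₀(19760000) = 72.96 dB SPL.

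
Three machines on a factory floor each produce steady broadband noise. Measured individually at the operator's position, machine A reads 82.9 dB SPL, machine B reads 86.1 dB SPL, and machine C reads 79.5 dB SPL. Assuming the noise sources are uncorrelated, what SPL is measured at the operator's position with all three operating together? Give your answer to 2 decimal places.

88.40 dB SPL

Incoherent sources sum as intensities:
L_total = 10·log₁₀(10^(82.9/10) + 10^(86.1/10) + 10^(79.5/10)) = 10·log₁₀(691500000) = 88.40 dB SPL.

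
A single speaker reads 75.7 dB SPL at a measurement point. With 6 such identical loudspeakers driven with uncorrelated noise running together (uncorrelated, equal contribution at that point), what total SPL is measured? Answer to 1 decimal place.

6 equal incoherent sources raise the level by 10·log₁₀(6) = 7.78 dB.
L_total = 75.7 + 7.78 = 83.5 dB SPL.

83.5 dB SPL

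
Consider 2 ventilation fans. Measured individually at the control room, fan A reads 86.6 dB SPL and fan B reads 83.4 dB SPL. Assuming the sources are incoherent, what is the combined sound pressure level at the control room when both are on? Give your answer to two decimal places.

Add the sources as powers (linear), then convert back to dB:
L_total = 10·log₁₀(10^(86.6/10) + 10^(83.4/10)) = 10·log₁₀(675900000) = 88.30 dB SPL.

88.30 dB SPL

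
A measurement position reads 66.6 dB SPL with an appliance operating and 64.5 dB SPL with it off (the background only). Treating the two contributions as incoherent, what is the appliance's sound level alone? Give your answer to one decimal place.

Subtract intensities: L_src = 10·log₁₀(10^(L_total/10) − 10^(L_bg/10)).
L_src = 10·log₁₀(10^(66.6/10) − 10^(64.5/10)) = 10·log₁₀(1752000) = 62.4 dB SPL.

62.4 dB SPL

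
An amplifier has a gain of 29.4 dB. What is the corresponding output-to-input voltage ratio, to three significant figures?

29.5

Voltage ratio = 10^(dB/20).
10^(29.4/20) = 10^(1.470) = 29.5.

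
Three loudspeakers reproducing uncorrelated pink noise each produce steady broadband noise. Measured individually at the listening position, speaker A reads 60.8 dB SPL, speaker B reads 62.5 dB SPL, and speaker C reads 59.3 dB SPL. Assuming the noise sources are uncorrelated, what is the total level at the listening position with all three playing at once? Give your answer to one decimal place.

65.8 dB SPL

Add the sources as powers (linear), then convert back to dB:
L_total = 10·log₁₀(10^(60.8/10) + 10^(62.5/10) + 10^(59.3/10)) = 10·log₁₀(3832000) = 65.8 dB SPL.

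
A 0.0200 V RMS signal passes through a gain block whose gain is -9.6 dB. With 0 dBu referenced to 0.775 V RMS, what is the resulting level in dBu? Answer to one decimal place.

Input level: 20·log₁₀(0.0200/0.775) = -31.77 dBu.
Output: -31.77 − 9.6 = -41.4 dBu.

-41.4 dBu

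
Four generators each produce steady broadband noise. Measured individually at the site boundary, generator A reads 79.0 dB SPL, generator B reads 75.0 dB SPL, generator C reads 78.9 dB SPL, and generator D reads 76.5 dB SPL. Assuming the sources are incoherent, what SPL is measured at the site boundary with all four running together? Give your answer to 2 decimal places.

Add the sources as powers (linear), then convert back to dB:
L_total = 10·log₁₀(10^(79.0/10) + 10^(75.0/10) + 10^(78.9/10) + 10^(76.5/10)) = 10·log₁₀(233300000) = 83.68 dB SPL.

83.68 dB SPL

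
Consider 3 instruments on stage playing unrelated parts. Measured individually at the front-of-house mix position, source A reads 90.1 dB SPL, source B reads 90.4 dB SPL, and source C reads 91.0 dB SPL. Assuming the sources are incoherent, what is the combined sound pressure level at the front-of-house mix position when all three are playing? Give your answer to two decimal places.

Add the sources as powers (linear), then convert back to dB:
L_total = 10·log₁₀(10^(90.1/10) + 10^(90.4/10) + 10^(91.0/10)) = 10·log₁₀(3379000000) = 95.29 dB SPL.

95.29 dB SPL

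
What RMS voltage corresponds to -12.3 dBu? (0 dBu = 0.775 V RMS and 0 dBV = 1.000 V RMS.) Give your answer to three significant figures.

0.188 V

V = 0.775 V × 10^(-12.3/20).
= 0.775 × 0.2427 = 0.188 V.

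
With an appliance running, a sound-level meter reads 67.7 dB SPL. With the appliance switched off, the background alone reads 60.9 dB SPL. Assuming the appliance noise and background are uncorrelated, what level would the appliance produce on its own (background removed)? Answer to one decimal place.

Background correction is a power subtraction:
L_src = 10·log₁₀(10^(67.7/10) − 10^(60.9/10)) = 10·log₁₀(4658000) = 66.7 dB SPL.

66.7 dB SPL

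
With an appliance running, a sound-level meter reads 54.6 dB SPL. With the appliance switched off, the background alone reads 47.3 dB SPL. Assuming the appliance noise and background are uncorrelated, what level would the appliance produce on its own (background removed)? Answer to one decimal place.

Subtract intensities: L_src = 10·log₁₀(10^(L_total/10) − 10^(L_bg/10)).
L_src = 10·log₁₀(10^(54.6/10) − 10^(47.3/10)) = 10·log₁₀(234700) = 53.7 dB SPL.

53.7 dB SPL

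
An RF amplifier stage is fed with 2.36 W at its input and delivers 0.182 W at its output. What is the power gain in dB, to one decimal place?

Power ratio → dB uses the 10·log₁₀ form:
10·log₁₀(0.182/2.36) = 10·log₁₀(0.07712) = -11.1 dB.

-11.1 dB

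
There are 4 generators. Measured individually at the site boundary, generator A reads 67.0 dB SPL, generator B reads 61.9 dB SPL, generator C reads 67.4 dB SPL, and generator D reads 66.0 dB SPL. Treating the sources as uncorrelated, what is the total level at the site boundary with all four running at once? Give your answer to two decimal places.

72.05 dB SPL

Incoherent sources sum as intensities:
L_total = 10·log₁₀(10^(67.0/10) + 10^(61.9/10) + 10^(67.4/10) + 10^(66.0/10)) = 10·log₁₀(16040000) = 72.05 dB SPL.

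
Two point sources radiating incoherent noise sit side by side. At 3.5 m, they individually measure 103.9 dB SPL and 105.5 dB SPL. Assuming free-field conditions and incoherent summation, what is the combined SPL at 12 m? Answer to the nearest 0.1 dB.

97.1 dB SPL

Combined at 3.5 m: 10·log₁₀(10^(103.9/10)+10^(105.5/10)) = 107.78 dB SPL.
Then apply −20·log₁₀(12/3.5) = -10.70 dB → 97.1 dB SPL.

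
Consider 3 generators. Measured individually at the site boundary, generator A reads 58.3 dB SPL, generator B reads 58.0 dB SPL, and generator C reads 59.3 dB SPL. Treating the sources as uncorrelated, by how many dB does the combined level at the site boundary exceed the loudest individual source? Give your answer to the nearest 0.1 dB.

Add the sources as powers (linear), then convert back to dB:
L_total = 10·log₁₀(10^(58.3/10) + 10^(58.0/10) + 10^(59.3/10)) = 63.34 dB SPL.
Excess over the loudest (59.3 dB): 63.34 − 59.3 = 4.0 dB.

4.0 dB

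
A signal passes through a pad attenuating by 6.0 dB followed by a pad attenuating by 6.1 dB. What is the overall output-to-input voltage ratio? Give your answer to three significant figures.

Net gain = (−6.0) + (−6.1) = -12.1 dB.
Voltage ratio = 10^(-12.1/20) = 0.248.

0.248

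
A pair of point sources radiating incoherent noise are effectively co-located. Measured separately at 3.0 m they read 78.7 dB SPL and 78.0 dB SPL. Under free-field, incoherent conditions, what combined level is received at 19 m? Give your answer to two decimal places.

Combined at 3.0 m: 10·log₁₀(10^(78.7/10)+10^(78.0/10)) = 81.374 dB SPL.
Then apply −20·log₁₀(19/3.0) = -16.033 dB → 65.34 dB SPL.

65.34 dB SPL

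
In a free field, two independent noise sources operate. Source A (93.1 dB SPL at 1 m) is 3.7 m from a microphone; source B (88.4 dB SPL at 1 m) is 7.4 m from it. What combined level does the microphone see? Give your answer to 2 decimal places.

At the listener: L_A = 93.1 − 20·log₁₀(3.7) = 81.736 dB; L_B = 88.4 − 20·log₁₀(7.4) = 71.015 dB.
Combined: 10·log₁₀(10^(81.736/10)+10^(71.015/10)) = 82.09 dB SPL.

82.09 dB SPL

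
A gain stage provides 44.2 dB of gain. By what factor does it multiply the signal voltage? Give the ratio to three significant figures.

Voltage ratio = 10^(dB/20).
10^(44.2/20) = 10^(2.210) = 162.

162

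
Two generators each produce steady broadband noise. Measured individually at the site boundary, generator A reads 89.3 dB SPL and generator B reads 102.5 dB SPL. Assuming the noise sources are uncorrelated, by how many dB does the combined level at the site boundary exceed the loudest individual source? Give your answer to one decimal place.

0.2 dB

Incoherent sources sum as intensities:
L_total = 10·log₁₀(10^(89.3/10) + 10^(102.5/10)) = 102.70 dB SPL.
Excess over the loudest (102.5 dB): 102.70 − 102.5 = 0.2 dB.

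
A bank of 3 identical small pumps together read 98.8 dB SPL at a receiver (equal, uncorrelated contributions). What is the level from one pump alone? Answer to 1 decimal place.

94.0 dB SPL

3 equal incoherent sources add 10·log₁₀(3) = 4.77 dB over one source.
L_one = 98.8 − 4.77 = 94.0 dB SPL.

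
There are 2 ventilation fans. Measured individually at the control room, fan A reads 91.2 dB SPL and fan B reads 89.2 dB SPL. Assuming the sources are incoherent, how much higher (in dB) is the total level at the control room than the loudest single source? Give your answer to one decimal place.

Incoherent sources sum as intensities:
L_total = 10·log₁₀(10^(91.2/10) + 10^(89.2/10)) = 93.32 dB SPL.
Excess over the loudest (91.2 dB): 93.32 − 91.2 = 2.1 dB.

2.1 dB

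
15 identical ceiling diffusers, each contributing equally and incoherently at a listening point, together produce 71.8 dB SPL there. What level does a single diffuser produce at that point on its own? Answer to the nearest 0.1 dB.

15 equal incoherent sources add 10·log₁₀(15) = 11.76 dB over one source.
L_one = 71.8 − 11.76 = 60.0 dB SPL.

60.0 dB SPL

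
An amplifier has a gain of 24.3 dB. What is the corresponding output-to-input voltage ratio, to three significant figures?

16.4

Voltage ratio = 10^(dB/20).
10^(24.3/20) = 10^(1.215) = 16.4.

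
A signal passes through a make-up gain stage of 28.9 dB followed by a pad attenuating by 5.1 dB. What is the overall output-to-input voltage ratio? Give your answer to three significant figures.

15.5

Net gain = 28.9 + (−5.1) = 23.8 dB.
Voltage ratio = 10^(23.8/20) = 15.5.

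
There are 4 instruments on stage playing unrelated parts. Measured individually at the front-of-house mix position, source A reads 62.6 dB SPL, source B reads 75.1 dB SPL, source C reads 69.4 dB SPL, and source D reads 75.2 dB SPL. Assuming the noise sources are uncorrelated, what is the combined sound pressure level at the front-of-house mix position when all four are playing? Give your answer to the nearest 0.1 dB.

78.8 dB SPL

Add the sources as powers (linear), then convert back to dB:
L_total = 10·log₁₀(10^(62.6/10) + 10^(75.1/10) + 10^(69.4/10) + 10^(75.2/10)) = 10·log₁₀(76000000) = 78.8 dB SPL.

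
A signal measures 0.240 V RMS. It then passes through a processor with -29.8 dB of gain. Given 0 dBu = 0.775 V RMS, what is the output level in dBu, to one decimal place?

-40.0 dBu

Input level: 20·log₁₀(0.240/0.775) = -10.18 dBu.
Output: -10.18 − 29.8 = -40.0 dBu.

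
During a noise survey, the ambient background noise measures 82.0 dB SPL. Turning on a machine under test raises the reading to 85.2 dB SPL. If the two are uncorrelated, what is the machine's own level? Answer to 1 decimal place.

Remove the background by subtracting linear intensities:
L_src = 10·log₁₀(10^(85.2/10) − 10^(82.0/10)) = 10·log₁₀(172600000) = 82.4 dB SPL.

82.4 dB SPL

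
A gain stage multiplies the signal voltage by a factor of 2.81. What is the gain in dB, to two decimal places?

For a voltage ratio, dB = 20·log₁₀(V₂/V₁).
20·log₁₀(2.81) = 8.97 dB.

8.97 dB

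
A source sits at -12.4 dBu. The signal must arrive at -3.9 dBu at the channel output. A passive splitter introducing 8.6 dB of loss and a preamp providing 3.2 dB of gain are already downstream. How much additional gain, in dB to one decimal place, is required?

The required make-up gain is the shortfall in the dB sum.
G = -3.9 − (-12.4) + 8.6 − 3.2 = 13.9 dB.

13.9 dB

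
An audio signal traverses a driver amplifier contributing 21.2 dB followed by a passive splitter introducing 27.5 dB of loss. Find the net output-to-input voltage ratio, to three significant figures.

0.484

Net gain = 21.2 + (−27.5) = -6.3 dB.
Voltage ratio = 10^(-6.3/20) = 0.484.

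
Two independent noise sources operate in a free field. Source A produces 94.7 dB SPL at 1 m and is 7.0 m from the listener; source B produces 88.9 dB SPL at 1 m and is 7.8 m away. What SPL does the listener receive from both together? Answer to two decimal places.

At the listener: L_A = 94.7 − 20·log₁₀(7.0) = 77.798 dB; L_B = 88.9 − 20·log₁₀(7.8) = 71.058 dB.
Combined: 10·log₁₀(10^(77.798/10)+10^(71.058/10)) = 78.63 dB SPL.

78.63 dB SPL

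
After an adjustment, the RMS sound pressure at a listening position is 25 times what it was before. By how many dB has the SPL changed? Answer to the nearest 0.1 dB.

28.0 dB

SPL change from a pressure ratio uses the 20·log₁₀ form:
20·log₁₀(25) = 28.0 dB.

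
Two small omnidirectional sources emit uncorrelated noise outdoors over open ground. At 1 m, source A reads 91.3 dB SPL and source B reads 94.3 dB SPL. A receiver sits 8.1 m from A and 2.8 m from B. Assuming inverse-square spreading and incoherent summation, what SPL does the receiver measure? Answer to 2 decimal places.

85.61 dB SPL

At the listener: L_A = 91.3 − 20·log₁₀(8.1) = 73.130 dB; L_B = 94.3 − 20·log₁₀(2.8) = 85.357 dB.
Combined: 10·log₁₀(10^(73.130/10)+10^(85.357/10)) = 85.61 dB SPL.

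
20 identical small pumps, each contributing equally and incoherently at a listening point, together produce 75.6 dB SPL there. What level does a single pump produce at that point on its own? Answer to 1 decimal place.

20 equal incoherent sources add 10·log₁₀(20) = 13.01 dB over one source.
L_one = 75.6 − 13.01 = 62.6 dB SPL.

62.6 dB SPL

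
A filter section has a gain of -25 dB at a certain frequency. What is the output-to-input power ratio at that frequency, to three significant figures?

Power ratio = 10^(dB/10).
10^(-25/10) = 10^(-2.500) = 0.00316.

0.00316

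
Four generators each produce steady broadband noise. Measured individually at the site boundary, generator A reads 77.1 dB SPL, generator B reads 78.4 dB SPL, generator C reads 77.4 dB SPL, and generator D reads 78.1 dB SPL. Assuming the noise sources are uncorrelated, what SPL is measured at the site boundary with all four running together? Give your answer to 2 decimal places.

83.80 dB SPL

Add the sources as powers (linear), then convert back to dB:
L_total = 10·log₁₀(10^(77.1/10) + 10^(78.4/10) + 10^(77.4/10) + 10^(78.1/10)) = 10·log₁₀(240000000) = 83.80 dB SPL.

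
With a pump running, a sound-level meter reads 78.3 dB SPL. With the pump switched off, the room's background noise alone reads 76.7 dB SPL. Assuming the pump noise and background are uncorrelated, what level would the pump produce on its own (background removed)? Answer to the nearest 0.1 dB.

Background correction is a power subtraction:
L_src = 10·log₁₀(10^(78.3/10) − 10^(76.7/10)) = 10·log₁₀(20830000) = 73.2 dB SPL.

73.2 dB SPL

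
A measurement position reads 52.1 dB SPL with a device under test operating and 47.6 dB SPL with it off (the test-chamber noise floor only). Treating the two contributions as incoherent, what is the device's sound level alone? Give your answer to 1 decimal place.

Background correction is a power subtraction:
L_src = 10·log₁₀(10^(52.1/10) − 10^(47.6/10)) = 10·log₁₀(104600) = 50.2 dB SPL.

50.2 dB SPL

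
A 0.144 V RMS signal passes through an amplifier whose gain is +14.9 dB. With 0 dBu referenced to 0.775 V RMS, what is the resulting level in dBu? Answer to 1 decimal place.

+0.3 dBu

Input level: 20·log₁₀(0.144/0.775) = -14.62 dBu.
Output: -14.62 + 14.9 = +0.3 dBu.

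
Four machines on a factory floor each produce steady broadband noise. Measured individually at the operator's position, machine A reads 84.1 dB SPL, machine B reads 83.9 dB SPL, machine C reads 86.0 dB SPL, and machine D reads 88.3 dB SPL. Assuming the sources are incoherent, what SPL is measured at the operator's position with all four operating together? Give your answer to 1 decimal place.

92.0 dB SPL

Uncorrelated sources add in intensity (power), not in dB.
L_total = 10·log₁₀(10^(84.1/10) + 10^(83.9/10) + 10^(86.0/10) + 10^(88.3/10)) = 10·log₁₀(1577000000) = 92.0 dB SPL.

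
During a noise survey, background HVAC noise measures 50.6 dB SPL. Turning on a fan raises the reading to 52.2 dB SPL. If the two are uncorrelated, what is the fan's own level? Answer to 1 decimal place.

47.1 dB SPL

Background correction is a power subtraction:
L_src = 10·log₁₀(10^(52.2/10) − 10^(50.6/10)) = 10·log₁₀(51140) = 47.1 dB SPL.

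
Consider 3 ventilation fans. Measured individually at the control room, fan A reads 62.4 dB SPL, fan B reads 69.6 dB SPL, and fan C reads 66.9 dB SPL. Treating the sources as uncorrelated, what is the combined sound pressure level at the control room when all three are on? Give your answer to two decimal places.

71.97 dB SPL

Add the sources as powers (linear), then convert back to dB:
L_total = 10·log₁₀(10^(62.4/10) + 10^(69.6/10) + 10^(66.9/10)) = 10·log₁₀(15760000) = 71.97 dB SPL.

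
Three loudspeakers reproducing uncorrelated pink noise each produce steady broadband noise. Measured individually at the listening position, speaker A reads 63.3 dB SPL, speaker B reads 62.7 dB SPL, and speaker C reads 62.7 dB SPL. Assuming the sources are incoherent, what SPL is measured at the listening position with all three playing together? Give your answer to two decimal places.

Uncorrelated sources add in intensity (power), not in dB.
L_total = 10·log₁₀(10^(63.3/10) + 10^(62.7/10) + 10^(62.7/10)) = 10·log₁₀(5862000) = 67.68 dB SPL.

67.68 dB SPL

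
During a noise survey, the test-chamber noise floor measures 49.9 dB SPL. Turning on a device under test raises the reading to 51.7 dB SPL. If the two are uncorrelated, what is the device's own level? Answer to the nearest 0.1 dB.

Background correction is a power subtraction:
L_src = 10·log₁₀(10^(51.7/10) − 10^(49.9/10)) = 10·log₁₀(50190) = 47.0 dB SPL.

47.0 dB SPL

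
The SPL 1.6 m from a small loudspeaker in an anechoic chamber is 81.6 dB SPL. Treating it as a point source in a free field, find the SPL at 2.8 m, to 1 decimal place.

Inverse-square spreading gives ΔL = −20·log₁₀(d₂/d₁).
ΔL = −20·log₁₀(2.8/1.6) = -4.86 dB, so L₂ = 81.6 + (-4.86) = 76.7 dB SPL.

76.7 dB SPL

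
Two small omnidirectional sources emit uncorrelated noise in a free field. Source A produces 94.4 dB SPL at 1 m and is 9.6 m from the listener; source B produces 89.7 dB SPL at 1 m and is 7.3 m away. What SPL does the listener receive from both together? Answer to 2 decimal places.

At the listener: L_A = 94.4 − 20·log₁₀(9.6) = 74.755 dB; L_B = 89.7 − 20·log₁₀(7.3) = 72.434 dB.
Combined: 10·log₁₀(10^(74.755/10)+10^(72.434/10)) = 76.76 dB SPL.

76.76 dB SPL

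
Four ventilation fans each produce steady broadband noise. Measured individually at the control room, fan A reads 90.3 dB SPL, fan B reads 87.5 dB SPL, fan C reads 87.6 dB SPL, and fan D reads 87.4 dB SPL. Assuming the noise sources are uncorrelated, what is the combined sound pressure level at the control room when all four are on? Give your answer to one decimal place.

94.4 dB SPL

Incoherent sources sum as intensities:
L_total = 10·log₁₀(10^(90.3/10) + 10^(87.5/10) + 10^(87.6/10) + 10^(87.4/10)) = 10·log₁₀(2759000000) = 94.4 dB SPL.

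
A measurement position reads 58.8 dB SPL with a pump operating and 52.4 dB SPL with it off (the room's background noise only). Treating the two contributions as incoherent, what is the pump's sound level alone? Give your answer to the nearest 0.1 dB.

57.7 dB SPL

Background correction is a power subtraction:
L_src = 10·log₁₀(10^(58.8/10) − 10^(52.4/10)) = 10·log₁₀(584800) = 57.7 dB SPL.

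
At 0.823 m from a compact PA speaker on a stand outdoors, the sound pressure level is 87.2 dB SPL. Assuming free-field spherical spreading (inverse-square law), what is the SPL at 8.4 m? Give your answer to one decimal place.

67.0 dB SPL

Free-field point source: level drops by 20·log₁₀ of the distance ratio.
ΔL = −20·log₁₀(8.4/0.823) = -20.18 dB, so L₂ = 87.2 + (-20.18) = 67.0 dB SPL.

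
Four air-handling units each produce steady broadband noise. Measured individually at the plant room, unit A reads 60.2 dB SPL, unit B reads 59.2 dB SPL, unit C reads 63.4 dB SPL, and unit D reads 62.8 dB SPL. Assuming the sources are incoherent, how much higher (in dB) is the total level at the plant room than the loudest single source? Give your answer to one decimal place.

4.4 dB

Incoherent sources sum as intensities:
L_total = 10·log₁₀(10^(60.2/10) + 10^(59.2/10) + 10^(63.4/10) + 10^(62.8/10)) = 67.76 dB SPL.
Excess over the loudest (63.4 dB): 67.76 − 63.4 = 4.4 dB.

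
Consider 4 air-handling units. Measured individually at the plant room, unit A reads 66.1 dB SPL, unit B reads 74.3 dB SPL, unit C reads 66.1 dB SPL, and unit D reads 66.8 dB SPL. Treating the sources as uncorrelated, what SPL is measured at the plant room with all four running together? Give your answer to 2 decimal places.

76.00 dB SPL

Add the sources as powers (linear), then convert back to dB:
L_total = 10·log₁₀(10^(66.1/10) + 10^(74.3/10) + 10^(66.1/10) + 10^(66.8/10)) = 10·log₁₀(39850000) = 76.00 dB SPL.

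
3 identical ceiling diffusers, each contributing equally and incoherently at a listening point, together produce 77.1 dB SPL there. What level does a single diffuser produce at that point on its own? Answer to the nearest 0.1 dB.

72.3 dB SPL

3 equal incoherent sources add 10·log₁₀(3) = 4.77 dB over one source.
L_one = 77.1 − 4.77 = 72.3 dB SPL.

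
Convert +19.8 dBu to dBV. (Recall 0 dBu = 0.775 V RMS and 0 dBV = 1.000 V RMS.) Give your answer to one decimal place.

+17.6 dBV

The offset between the scales is 20·log₁₀(0.775/1.000) = −2.214 dB.
So dBV = +19.8 − 2.214 = +17.6 dBV.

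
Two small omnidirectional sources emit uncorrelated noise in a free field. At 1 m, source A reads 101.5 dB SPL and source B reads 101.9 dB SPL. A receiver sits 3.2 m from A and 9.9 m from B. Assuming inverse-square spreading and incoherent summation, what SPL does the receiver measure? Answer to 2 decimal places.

At the listener: L_A = 101.5 − 20·log₁₀(3.2) = 91.397 dB; L_B = 101.9 − 20·log₁₀(9.9) = 81.987 dB.
Combined: 10·log₁₀(10^(91.397/10)+10^(81.987/10)) = 91.87 dB SPL.

91.87 dB SPL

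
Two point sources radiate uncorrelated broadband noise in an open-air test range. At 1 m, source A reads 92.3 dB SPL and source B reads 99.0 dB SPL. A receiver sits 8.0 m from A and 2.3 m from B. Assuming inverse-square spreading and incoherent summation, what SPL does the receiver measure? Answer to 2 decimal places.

At the listener: L_A = 92.3 − 20·log₁₀(8.0) = 74.238 dB; L_B = 99.0 − 20·log₁₀(2.3) = 91.765 dB.
Combined: 10·log₁₀(10^(74.238/10)+10^(91.765/10)) = 91.84 dB SPL.

91.84 dB SPL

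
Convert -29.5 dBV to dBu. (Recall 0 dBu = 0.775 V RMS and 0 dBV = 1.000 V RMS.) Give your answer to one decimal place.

-27.3 dBu

The offset between the scales is 20·log₁₀(0.775/1.000) = −2.214 dB.
So dBu = -29.5 + 2.214 = -27.3 dBu.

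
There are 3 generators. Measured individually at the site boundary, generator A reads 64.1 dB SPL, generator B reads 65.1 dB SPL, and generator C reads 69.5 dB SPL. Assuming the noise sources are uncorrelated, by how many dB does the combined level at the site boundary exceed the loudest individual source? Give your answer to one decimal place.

2.2 dB

Uncorrelated sources add in intensity (power), not in dB.
L_total = 10·log₁₀(10^(64.1/10) + 10^(65.1/10) + 10^(69.5/10)) = 71.68 dB SPL.
Excess over the loudest (69.5 dB): 71.68 − 69.5 = 2.2 dB.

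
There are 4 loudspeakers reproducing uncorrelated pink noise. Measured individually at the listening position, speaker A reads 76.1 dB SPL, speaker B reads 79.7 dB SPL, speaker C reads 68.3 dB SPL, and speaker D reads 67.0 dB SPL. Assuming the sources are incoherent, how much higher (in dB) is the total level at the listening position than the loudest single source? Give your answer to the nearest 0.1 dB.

1.9 dB

Incoherent sources sum as intensities:
L_total = 10·log₁₀(10^(76.1/10) + 10^(79.7/10) + 10^(68.3/10) + 10^(67.0/10)) = 81.64 dB SPL.
Excess over the loudest (79.7 dB): 81.64 − 79.7 = 1.9 dB.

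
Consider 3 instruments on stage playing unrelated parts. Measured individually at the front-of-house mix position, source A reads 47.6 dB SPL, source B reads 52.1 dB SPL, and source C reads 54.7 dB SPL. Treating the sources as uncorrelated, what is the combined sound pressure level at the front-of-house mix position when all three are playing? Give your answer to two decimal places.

57.12 dB SPL

Uncorrelated sources add in intensity (power), not in dB.
L_total = 10·log₁₀(10^(47.6/10) + 10^(52.1/10) + 10^(54.7/10)) = 10·log₁₀(514800) = 57.12 dB SPL.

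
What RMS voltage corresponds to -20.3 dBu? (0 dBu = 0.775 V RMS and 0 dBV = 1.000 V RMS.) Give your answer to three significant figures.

V = 0.775 V × 10^(-20.3/20).
= 0.775 × 0.09661 = 0.0749 V.

0.0749 V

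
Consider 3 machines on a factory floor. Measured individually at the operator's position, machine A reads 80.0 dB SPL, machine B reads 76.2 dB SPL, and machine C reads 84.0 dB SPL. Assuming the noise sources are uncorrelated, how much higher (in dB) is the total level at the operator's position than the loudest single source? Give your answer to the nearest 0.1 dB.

Uncorrelated sources add in intensity (power), not in dB.
L_total = 10·log₁₀(10^(80.0/10) + 10^(76.2/10) + 10^(84.0/10)) = 85.94 dB SPL.
Excess over the loudest (84.0 dB): 85.94 − 84.0 = 1.9 dB.

1.9 dB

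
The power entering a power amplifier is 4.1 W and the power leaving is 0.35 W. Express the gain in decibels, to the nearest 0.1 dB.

-10.7 dB

Power is a power quantity, so gain = 10·log₁₀(P_out/P_in).
10·log₁₀(0.35/4.1) = 10·log₁₀(0.08537) = -10.7 dB.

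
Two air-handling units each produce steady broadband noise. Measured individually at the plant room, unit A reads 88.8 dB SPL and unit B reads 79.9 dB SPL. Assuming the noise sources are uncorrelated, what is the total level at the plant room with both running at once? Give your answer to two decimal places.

Uncorrelated sources add in intensity (power), not in dB.
L_total = 10·log₁₀(10^(88.8/10) + 10^(79.9/10)) = 10·log₁₀(856300000) = 89.33 dB SPL.

89.33 dB SPL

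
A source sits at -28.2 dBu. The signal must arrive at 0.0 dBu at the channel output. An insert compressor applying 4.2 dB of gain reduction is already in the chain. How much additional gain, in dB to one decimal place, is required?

32.4 dB

The required make-up gain is the shortfall in the dB sum.
G = 0.0 − (-28.2) + 4.2 = 32.4 dB.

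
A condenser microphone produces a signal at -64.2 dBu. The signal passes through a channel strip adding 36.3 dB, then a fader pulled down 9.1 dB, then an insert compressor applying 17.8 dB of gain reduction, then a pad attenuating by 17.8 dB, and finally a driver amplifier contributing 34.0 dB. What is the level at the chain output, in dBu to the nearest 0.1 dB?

-38.6 dBu

Gain stages sum in dB:
-64.2 + 36.3 − 9.1 − 17.8 − 17.8 + 34.0 = -38.6 dBu.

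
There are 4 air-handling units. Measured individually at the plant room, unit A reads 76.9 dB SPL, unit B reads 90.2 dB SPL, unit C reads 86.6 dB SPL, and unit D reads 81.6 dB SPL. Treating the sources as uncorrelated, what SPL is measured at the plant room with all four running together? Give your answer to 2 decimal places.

92.30 dB SPL

Add the sources as powers (linear), then convert back to dB:
L_total = 10·log₁₀(10^(76.9/10) + 10^(90.2/10) + 10^(86.6/10) + 10^(81.6/10)) = 10·log₁₀(1698000000) = 92.30 dB SPL.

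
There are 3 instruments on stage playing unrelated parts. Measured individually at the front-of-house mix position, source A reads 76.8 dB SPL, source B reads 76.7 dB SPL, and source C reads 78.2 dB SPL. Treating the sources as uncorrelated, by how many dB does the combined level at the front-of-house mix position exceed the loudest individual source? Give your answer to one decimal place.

3.9 dB

Add the sources as powers (linear), then convert back to dB:
L_total = 10·log₁₀(10^(76.8/10) + 10^(76.7/10) + 10^(78.2/10)) = 82.06 dB SPL.
Excess over the loudest (78.2 dB): 82.06 − 78.2 = 3.9 dB.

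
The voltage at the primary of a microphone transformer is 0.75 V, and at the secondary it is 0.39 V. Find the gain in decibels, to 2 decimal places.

For a voltage ratio, dB = 20·log₁₀(V₂/V₁).
20·log₁₀(0.39/0.75) = 20·log₁₀(0.5200) = -5.68 dB.

-5.68 dB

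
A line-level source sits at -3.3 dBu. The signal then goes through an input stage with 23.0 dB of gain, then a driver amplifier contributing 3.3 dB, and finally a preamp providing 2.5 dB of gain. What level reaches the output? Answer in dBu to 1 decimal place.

+25.5 dBu

Cascaded gains and losses add directly in dB.
-3.3 + 23.0 + 3.3 + 2.5 = +25.5 dBu.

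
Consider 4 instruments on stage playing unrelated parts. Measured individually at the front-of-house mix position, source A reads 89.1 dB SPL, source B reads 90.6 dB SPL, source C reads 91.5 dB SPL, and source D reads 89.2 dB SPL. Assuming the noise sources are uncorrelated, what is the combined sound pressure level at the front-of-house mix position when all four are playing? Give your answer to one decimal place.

Incoherent sources sum as intensities:
L_total = 10·log₁₀(10^(89.1/10) + 10^(90.6/10) + 10^(91.5/10) + 10^(89.2/10)) = 10·log₁₀(4205000000) = 96.2 dB SPL.

96.2 dB SPL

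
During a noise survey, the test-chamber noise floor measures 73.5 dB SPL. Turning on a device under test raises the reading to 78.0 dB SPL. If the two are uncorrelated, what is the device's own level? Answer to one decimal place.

Remove the background by subtracting linear intensities:
L_src = 10·log₁₀(10^(78.0/10) − 10^(73.5/10)) = 10·log₁₀(40710000) = 76.1 dB SPL.

76.1 dB SPL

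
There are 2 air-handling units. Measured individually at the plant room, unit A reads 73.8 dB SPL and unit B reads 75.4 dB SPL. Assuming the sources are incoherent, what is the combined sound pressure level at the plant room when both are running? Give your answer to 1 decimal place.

Incoherent sources sum as intensities:
L_total = 10·log₁₀(10^(73.8/10) + 10^(75.4/10)) = 10·log₁₀(58660000) = 77.7 dB SPL.

77.7 dB SPL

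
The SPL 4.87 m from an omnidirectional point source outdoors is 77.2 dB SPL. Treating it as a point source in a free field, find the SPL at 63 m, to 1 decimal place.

Inverse-square spreading gives ΔL = −20·log₁₀(d₂/d₁).
ΔL = −20·log₁₀(63/4.87) = -22.24 dB, so L₂ = 77.2 + (-22.24) = 55.0 dB SPL.

55.0 dB SPL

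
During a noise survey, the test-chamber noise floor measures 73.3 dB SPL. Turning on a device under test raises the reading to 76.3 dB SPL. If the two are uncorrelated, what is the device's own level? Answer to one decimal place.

Subtract intensities: L_src = 10·log₁₀(10^(L_total/10) − 10^(L_bg/10)).
L_src = 10·log₁₀(10^(76.3/10) − 10^(73.3/10)) = 10·log₁₀(21280000) = 73.3 dB SPL.

73.3 dB SPL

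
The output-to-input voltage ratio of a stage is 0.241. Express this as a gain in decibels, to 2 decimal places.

For a voltage ratio, dB = 20·log₁₀(V₂/V₁).
20·log₁₀(0.241) = -12.36 dB.

-12.36 dB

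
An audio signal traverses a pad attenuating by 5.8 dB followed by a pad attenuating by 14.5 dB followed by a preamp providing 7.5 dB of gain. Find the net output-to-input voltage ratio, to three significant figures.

0.229

Net gain = (−5.8) + (−14.5) + 7.5 = -12.8 dB.
Voltage ratio = 10^(-12.8/20) = 0.229.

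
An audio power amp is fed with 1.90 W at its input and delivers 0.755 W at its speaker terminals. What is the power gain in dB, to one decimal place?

-4.0 dB

Power ratio → dB uses the 10·log₁₀ form:
10·log₁₀(0.755/1.90) = 10·log₁₀(0.3974) = -4.0 dB.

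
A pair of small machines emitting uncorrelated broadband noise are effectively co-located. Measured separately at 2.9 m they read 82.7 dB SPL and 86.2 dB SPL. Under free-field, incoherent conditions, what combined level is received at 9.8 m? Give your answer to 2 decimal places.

77.23 dB SPL

Combined at 2.9 m: 10·log₁₀(10^(82.7/10)+10^(86.2/10)) = 87.804 dB SPL.
Then apply −20·log₁₀(9.8/2.9) = -10.577 dB → 77.23 dB SPL.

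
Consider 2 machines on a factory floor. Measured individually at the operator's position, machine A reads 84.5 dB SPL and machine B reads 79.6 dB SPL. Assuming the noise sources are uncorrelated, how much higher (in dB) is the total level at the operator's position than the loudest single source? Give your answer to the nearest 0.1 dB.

Add the sources as powers (linear), then convert back to dB:
L_total = 10·log₁₀(10^(84.5/10) + 10^(79.6/10)) = 85.72 dB SPL.
Excess over the loudest (84.5 dB): 85.72 − 84.5 = 1.2 dB.

1.2 dB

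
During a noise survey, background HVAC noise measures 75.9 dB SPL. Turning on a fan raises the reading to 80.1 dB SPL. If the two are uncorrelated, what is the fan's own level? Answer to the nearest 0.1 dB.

78.0 dB SPL

Remove the background by subtracting linear intensities:
L_src = 10·log₁₀(10^(80.1/10) − 10^(75.9/10)) = 10·log₁₀(63420000) = 78.0 dB SPL.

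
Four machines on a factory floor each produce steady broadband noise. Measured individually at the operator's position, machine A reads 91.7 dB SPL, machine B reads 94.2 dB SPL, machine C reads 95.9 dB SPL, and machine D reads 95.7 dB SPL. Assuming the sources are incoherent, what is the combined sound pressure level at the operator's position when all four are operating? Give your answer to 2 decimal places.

100.69 dB SPL

Add the sources as powers (linear), then convert back to dB:
L_total = 10·log₁₀(10^(91.7/10) + 10^(94.2/10) + 10^(95.9/10) + 10^(95.7/10)) = 10·log₁₀(11715000000) = 100.69 dB SPL.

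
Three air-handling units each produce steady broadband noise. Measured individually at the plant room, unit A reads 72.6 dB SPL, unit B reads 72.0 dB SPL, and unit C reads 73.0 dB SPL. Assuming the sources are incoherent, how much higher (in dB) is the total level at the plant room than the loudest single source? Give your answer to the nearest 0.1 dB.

Incoherent sources sum as intensities:
L_total = 10·log₁₀(10^(72.6/10) + 10^(72.0/10) + 10^(73.0/10)) = 77.32 dB SPL.
Excess over the loudest (73.0 dB): 77.32 − 73.0 = 4.3 dB.

4.3 dB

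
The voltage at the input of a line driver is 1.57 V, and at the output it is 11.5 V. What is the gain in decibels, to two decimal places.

17.30 dB

For a voltage ratio, dB = 20·log₁₀(V₂/V₁).
20·log₁₀(11.5/1.57) = 20·log₁₀(7.325) = 17.30 dB.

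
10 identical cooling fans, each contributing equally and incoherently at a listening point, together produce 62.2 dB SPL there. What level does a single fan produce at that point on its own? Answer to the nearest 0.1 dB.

52.2 dB SPL

10 equal incoherent sources add 10·log₁₀(10) = 10.00 dB over one source.
L_one = 62.2 − 10.00 = 52.2 dB SPL.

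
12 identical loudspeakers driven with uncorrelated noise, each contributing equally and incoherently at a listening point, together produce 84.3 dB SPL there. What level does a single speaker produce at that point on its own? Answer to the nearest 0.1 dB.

12 equal incoherent sources add 10·log₁₀(12) = 10.79 dB over one source.
L_one = 84.3 − 10.79 = 73.5 dB SPL.

73.5 dB SPL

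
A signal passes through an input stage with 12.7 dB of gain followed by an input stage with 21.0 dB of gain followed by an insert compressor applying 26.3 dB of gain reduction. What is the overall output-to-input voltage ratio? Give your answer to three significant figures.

Net gain = 12.7 + 21.0 + (−26.3) = 7.4 dB.
Voltage ratio = 10^(7.4/20) = 2.34.

2.34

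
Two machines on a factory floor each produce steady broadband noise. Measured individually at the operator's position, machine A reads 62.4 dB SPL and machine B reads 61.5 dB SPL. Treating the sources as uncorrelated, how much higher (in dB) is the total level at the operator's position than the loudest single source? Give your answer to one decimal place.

2.6 dB

Uncorrelated sources add in intensity (power), not in dB.
L_total = 10·log₁₀(10^(62.4/10) + 10^(61.5/10)) = 64.98 dB SPL.
Excess over the loudest (62.4 dB): 64.98 − 62.4 = 2.6 dB.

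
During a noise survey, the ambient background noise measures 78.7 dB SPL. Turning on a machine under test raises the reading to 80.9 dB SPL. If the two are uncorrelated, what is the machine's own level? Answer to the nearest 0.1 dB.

76.9 dB SPL

Subtract intensities: L_src = 10·log₁₀(10^(L_total/10) − 10^(L_bg/10)).
L_src = 10·log₁₀(10^(80.9/10) − 10^(78.7/10)) = 10·log₁₀(48900000) = 76.9 dB SPL.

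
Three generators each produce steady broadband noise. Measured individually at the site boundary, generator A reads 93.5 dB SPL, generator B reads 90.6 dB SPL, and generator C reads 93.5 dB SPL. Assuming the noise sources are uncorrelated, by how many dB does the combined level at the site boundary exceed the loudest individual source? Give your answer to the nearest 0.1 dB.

4.0 dB

Uncorrelated sources add in intensity (power), not in dB.
L_total = 10·log₁₀(10^(93.5/10) + 10^(90.6/10) + 10^(93.5/10)) = 97.50 dB SPL.
Excess over the loudest (93.5 dB): 97.50 − 93.5 = 4.0 dB.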